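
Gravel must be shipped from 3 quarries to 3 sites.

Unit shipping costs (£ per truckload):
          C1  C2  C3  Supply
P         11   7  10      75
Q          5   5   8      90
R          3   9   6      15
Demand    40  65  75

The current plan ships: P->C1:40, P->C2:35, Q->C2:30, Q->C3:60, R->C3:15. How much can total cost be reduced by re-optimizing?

160

Current plan cost = 40·11 + 35·7 + 30·5 + 60·8 + 15·6 = £1405.
Optimal plan:
  P→C3: 75 × £10 = £750
  Q→C1: 25 × £5 = £125
  Q→C2: 65 × £5 = £325
  R→C1: 15 × £3 = £45
Optimal cost = £1245.
Saving = 1405 − 1245 = £160.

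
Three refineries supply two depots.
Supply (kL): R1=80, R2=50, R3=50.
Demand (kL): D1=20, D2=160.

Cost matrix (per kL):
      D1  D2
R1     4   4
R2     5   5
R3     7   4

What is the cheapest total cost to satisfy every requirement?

Optimal allocation:
  R1 to D1: 20 × 4 = 80
  R1 to D2: 60 × 4 = 240
  R2 to D2: 50 × 5 = 250
  R3 to D2: 50 × 4 = 200
Total = 80 + 240 + 250 + 200 = 770.

770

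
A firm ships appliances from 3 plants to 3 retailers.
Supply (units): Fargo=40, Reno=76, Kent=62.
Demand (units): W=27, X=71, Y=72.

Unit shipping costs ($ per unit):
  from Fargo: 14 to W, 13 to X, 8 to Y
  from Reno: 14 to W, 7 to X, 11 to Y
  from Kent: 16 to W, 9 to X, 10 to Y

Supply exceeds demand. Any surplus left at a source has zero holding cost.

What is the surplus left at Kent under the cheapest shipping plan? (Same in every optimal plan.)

An optimal plan:
  Fargo to Y: 40 units
  Reno to W: 5 units
  Reno to X: 71 units
  Kent to W: 22 units
  Kent to Y: 32 units
Total cost = $1559.
Kent ships 54 of its 62, leaving 8.

8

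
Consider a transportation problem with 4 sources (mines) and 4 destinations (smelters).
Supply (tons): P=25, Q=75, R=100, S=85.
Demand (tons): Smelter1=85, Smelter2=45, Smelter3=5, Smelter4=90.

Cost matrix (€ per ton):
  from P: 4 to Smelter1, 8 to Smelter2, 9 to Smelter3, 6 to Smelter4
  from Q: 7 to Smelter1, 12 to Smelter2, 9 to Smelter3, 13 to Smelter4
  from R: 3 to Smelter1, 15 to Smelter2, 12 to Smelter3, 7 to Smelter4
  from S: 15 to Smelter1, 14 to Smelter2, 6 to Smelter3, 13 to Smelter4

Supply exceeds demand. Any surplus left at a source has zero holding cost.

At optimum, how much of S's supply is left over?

60

Minimum-cost shipments:
  P to Smelter4: 25 tons
  Q to Smelter1: 30 tons
  Q to Smelter2: 45 tons
  R to Smelter1: 55 tons
  R to Smelter4: 45 tons
  S to Smelter3: 5 tons
  S to Smelter4: 20 tons
Total cost = €1670.
S ships 25 of its 85, leaving 60.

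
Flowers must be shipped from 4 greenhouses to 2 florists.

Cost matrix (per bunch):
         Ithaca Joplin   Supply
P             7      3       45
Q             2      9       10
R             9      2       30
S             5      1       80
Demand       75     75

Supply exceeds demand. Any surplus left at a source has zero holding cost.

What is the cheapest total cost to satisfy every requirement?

510

Optimal allocation:
  P->Joplin: 30 × 3 = 90
  Q->Ithaca: 10 × 2 = 20
  R->Joplin: 30 × 2 = 60
  S->Ithaca: 65 × 5 = 325
  S->Joplin: 15 × 1 = 15
Total = 90 + 20 + 60 + 325 + 15 = 510.
(Supply check: P ships 30; Q ships 10; R ships 30; S ships 80.)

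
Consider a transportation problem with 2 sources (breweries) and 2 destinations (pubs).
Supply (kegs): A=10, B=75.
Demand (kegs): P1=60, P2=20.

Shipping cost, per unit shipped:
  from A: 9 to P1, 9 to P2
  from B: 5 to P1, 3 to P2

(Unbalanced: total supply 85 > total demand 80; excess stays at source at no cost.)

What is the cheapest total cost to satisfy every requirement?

380

Optimal allocation:
  A to P1: 5 × 9 = 45
  B to P1: 55 × 5 = 275
  B to P2: 20 × 3 = 60
Total = 45 + 275 + 60 = 380.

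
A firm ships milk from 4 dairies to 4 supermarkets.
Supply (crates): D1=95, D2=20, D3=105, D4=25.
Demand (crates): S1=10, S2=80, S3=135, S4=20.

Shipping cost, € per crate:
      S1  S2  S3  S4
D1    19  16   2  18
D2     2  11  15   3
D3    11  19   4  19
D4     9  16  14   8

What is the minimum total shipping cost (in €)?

1890

A cheapest plan:
  D1→S2: 65 × €16 = €1040
  D1→S3: 30 × €2 = €60
  D2→S1: 10 × €2 = €20
  D2→S4: 10 × €3 = €30
  D3→S3: 105 × €4 = €420
  D4→S2: 15 × €16 = €240
  D4→S4: 10 × €8 = €80
Total = 1040 + 60 + 20 + 30 + 420 + 240 + 80 = €1890.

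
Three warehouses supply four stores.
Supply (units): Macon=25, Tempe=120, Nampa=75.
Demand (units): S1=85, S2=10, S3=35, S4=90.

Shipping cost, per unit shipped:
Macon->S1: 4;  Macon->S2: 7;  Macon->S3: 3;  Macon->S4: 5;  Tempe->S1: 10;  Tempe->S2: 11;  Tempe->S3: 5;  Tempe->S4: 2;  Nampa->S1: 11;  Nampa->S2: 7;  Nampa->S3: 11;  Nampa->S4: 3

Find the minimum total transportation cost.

1190

Optimal allocation:
  Macon->S1: 25 × 4 = 100
  Tempe->S1: 60 × 10 = 600
  Tempe->S3: 35 × 5 = 175
  Tempe->S4: 25 × 2 = 50
  Nampa->S2: 10 × 7 = 70
  Nampa->S4: 65 × 3 = 195
Total = 100 + 600 + 175 + 50 + 70 + 195 = 1190.
(Supply check: Macon ships 25; Tempe ships 120; Nampa ships 75.)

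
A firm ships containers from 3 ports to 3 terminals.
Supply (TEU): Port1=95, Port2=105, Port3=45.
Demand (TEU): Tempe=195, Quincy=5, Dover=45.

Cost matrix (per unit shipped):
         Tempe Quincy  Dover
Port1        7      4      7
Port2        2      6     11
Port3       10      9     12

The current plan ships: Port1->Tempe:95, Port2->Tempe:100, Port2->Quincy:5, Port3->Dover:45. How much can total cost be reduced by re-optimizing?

Current plan cost = 95·7 + 100·2 + 5·6 + 45·12 = 1435.
Optimal plan:
  Port1–Tempe: 45 × 7 = 315
  Port1–Quincy: 5 × 4 = 20
  Port1–Dover: 45 × 7 = 315
  Port2–Tempe: 105 × 2 = 210
  Port3–Tempe: 45 × 10 = 450
Optimal cost = 1310.
Saving = 1435 − 1310 = 125.

125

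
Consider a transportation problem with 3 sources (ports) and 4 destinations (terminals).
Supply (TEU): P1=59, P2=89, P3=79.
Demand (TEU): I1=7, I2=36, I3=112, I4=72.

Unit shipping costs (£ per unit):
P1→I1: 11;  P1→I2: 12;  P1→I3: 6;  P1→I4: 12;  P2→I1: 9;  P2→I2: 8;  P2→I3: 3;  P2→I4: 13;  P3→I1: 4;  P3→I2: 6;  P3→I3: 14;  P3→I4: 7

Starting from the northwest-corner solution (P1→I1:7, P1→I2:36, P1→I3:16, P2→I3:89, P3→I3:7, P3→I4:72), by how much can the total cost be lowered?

Current plan cost = 7·11 + 36·12 + 16·6 + 89·3 + 7·14 + 72·7 = £1474.
Optimal plan:
  P1→I3: 59 TEU
  P2→I2: 36 TEU
  P2→I3: 53 TEU
  P3→I1: 7 TEU
  P3→I4: 72 TEU
Optimal cost = £1333.
Saving = 1474 − 1333 = £141.

141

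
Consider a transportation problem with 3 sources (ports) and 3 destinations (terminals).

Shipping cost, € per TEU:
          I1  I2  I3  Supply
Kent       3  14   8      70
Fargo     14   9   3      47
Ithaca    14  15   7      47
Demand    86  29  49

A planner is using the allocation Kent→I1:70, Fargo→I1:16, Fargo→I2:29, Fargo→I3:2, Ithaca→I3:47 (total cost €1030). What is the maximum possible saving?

64

Current plan cost = 70·3 + 16·14 + 29·9 + 2·3 + 47·7 = €1030.
Optimal plan:
  Kent→I1: 70 × €3 = €210
  Fargo→I2: 29 × €9 = €261
  Fargo→I3: 18 × €3 = €54
  Ithaca→I1: 16 × €14 = €224
  Ithaca→I3: 31 × €7 = €217
Optimal cost = €966.
Saving = 1030 − 966 = €64.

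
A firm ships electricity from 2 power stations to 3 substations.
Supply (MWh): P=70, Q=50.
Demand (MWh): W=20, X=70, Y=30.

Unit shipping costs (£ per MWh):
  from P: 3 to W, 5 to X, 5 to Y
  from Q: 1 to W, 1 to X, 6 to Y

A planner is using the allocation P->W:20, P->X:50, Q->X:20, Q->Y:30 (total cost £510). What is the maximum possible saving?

Current plan cost = 20·3 + 50·5 + 20·1 + 30·6 = £510.
Optimal plan:
  P–W: 20 MWh
  P–X: 20 MWh
  P–Y: 30 MWh
  Q–X: 50 MWh
Optimal cost = £360.
Saving = 510 − 360 = £150.

150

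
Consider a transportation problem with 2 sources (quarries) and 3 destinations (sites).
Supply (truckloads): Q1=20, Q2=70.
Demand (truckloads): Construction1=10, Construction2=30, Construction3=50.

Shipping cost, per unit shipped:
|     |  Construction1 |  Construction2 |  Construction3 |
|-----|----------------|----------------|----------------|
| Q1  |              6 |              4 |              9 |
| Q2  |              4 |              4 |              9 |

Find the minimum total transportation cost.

A cheapest plan:
  Q1 to Construction2: 20 × 4 = 80
  Q2 to Construction1: 10 × 4 = 40
  Q2 to Construction2: 10 × 4 = 40
  Q2 to Construction3: 50 × 9 = 450
Total = 80 + 40 + 40 + 450 = 610.
(Supply check: Q1 ships 20; Q2 ships 70.)

610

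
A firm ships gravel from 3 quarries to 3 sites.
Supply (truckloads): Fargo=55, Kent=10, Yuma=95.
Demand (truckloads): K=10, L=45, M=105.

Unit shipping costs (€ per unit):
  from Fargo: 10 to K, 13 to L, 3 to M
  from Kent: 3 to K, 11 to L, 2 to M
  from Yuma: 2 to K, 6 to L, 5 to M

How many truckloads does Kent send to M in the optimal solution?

10

Solving gives:
  Fargo–M: 55 × €3 = €165
  Kent–M: 10 × €2 = €20
  Yuma–K: 10 × €2 = €20
  Yuma–L: 45 × €6 = €270
  Yuma–M: 40 × €5 = €200
Total cost = €675.
So Kent→M carries 10 truckloads.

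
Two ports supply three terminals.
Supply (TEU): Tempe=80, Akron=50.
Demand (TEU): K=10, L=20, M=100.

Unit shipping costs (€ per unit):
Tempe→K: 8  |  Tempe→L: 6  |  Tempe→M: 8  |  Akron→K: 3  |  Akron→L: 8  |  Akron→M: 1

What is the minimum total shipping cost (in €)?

Optimal allocation:
  Tempe->K: 10 × €8 = €80
  Tempe->L: 20 × €6 = €120
  Tempe->M: 50 × €8 = €400
  Akron->M: 50 × €1 = €50
Total = 80 + 120 + 400 + 50 = €650.
(Supply check: Tempe ships 80; Akron ships 50.)

650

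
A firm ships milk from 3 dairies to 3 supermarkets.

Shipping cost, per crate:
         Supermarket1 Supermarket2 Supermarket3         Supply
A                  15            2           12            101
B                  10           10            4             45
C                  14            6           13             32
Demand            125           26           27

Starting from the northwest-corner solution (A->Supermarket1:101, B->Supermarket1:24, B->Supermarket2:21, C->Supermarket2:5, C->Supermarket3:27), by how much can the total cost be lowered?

Current plan cost = 101·15 + 24·10 + 21·10 + 5·6 + 27·13 = 2346.
Optimal plan:
  A to Supermarket1: 75 × 15 = 1125
  A to Supermarket2: 26 × 2 = 52
  B to Supermarket1: 18 × 10 = 180
  B to Supermarket3: 27 × 4 = 108
  C to Supermarket1: 32 × 14 = 448
Optimal cost = 1913.
Saving = 2346 − 1913 = 433.

433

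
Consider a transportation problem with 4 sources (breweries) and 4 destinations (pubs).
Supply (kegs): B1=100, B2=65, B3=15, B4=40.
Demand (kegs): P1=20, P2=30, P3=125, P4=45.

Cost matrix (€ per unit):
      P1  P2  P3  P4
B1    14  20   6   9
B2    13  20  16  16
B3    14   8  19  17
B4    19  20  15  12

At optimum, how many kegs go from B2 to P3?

25

Optimal shipments:
  B1→P3: 100 × €6 = €600
  B2→P1: 20 × €13 = €260
  B2→P2: 15 × €20 = €300
  B2→P3: 25 × €16 = €400
  B2→P4: 5 × €16 = €80
  B3→P2: 15 × €8 = €120
  B4→P4: 40 × €12 = €480
Total cost = €2240.
So B2→P3 carries 25 kegs.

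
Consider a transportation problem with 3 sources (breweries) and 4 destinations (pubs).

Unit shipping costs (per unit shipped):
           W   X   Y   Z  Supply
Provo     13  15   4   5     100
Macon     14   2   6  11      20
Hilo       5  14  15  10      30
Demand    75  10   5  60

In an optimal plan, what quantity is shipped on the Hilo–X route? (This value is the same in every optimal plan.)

Solving gives:
  Provo→W: 35 × 13 = 455
  Provo→Y: 5 × 4 = 20
  Provo→Z: 60 × 5 = 300
  Macon→W: 10 × 14 = 140
  Macon→X: 10 × 2 = 20
  Hilo→W: 30 × 5 = 150
Total cost = 1085.
The route Hilo→X is not used.

0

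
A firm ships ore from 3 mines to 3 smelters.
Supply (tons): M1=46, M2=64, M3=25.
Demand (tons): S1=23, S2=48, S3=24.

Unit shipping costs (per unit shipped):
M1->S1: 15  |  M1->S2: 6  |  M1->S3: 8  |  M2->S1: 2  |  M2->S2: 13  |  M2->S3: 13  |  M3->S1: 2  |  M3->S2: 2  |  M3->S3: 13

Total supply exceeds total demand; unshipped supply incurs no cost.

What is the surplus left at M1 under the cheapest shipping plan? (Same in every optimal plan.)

An optimal plan:
  M1→S2: 23 tons
  M1→S3: 23 tons
  M2→S1: 23 tons
  M2→S3: 1 tons
  M3→S2: 25 tons
Total cost = 431.
M1 ships 46 of its 46, leaving 0.

0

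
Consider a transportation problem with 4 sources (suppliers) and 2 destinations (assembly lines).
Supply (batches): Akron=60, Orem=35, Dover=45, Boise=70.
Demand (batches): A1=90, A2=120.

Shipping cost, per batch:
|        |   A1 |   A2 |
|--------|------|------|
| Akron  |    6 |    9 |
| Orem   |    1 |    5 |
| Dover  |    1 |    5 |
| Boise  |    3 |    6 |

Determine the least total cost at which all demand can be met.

1010

One minimum-cost allocation:
  Akron→A1: 10 batches
  Akron→A2: 50 batches
  Orem→A1: 35 batches
  Dover→A1: 45 batches
  Boise→A2: 70 batches
Total cost = 1010.
(Supply check: Akron ships 60; Orem ships 35; Dover ships 45; Boise ships 70.)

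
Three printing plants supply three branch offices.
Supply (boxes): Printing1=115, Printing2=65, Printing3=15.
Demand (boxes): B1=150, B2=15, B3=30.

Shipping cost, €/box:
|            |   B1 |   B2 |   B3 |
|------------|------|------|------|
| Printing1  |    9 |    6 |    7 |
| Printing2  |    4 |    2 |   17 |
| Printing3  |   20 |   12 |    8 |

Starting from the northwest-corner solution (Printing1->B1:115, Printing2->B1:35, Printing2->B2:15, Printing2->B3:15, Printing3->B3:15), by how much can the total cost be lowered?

Current plan cost = 115·9 + 35·4 + 15·2 + 15·17 + 15·8 = €1580.
Optimal plan:
  Printing1–B1: 85 × €9 = €765
  Printing1–B2: 15 × €6 = €90
  Printing1–B3: 15 × €7 = €105
  Printing2–B1: 65 × €4 = €260
  Printing3–B3: 15 × €8 = €120
Optimal cost = €1340.
Saving = 1580 − 1340 = €240.

240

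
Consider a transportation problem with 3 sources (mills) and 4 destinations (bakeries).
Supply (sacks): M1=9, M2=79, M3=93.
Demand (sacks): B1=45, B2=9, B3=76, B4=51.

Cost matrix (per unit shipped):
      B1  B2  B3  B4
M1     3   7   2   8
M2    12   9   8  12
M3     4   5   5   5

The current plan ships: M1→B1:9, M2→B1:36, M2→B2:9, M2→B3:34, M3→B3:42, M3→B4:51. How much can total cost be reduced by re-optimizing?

Current plan cost = 9·3 + 36·12 + 9·9 + 34·8 + 42·5 + 51·5 = 1277.
Optimal plan:
  M1–B1: 3 × 3 = 9
  M1–B3: 6 × 2 = 12
  M2–B2: 9 × 9 = 81
  M2–B3: 70 × 8 = 560
  M3–B1: 42 × 4 = 168
  M3–B4: 51 × 5 = 255
Optimal cost = 1085.
Saving = 1277 − 1085 = 192.

192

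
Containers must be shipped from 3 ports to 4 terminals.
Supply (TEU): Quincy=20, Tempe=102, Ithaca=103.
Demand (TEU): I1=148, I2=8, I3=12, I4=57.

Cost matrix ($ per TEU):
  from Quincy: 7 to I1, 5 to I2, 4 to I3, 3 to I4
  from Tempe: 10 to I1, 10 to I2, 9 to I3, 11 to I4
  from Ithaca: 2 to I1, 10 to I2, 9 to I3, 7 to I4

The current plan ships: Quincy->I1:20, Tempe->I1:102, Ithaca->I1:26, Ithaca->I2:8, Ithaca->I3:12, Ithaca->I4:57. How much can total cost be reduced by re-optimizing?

488

Current plan cost = 20·7 + 102·10 + 26·2 + 8·10 + 12·9 + 57·7 = $1799.
Optimal plan:
  Quincy to I4: 20 × $3 = $60
  Tempe to I1: 45 × $10 = $450
  Tempe to I2: 8 × $10 = $80
  Tempe to I3: 12 × $9 = $108
  Tempe to I4: 37 × $11 = $407
  Ithaca to I1: 103 × $2 = $206
Optimal cost = $1311.
Saving = 1799 − 1311 = $488.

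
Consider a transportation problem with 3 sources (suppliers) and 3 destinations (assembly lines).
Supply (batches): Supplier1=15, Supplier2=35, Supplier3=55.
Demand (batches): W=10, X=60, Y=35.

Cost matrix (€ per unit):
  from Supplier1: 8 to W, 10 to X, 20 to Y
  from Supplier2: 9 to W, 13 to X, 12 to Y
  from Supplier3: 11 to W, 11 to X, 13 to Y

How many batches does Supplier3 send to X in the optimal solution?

55

The minimum-cost plan:
  Supplier1–W: 10 batches
  Supplier1–X: 5 batches
  Supplier2–Y: 35 batches
  Supplier3–X: 55 batches
Total cost = €1155.
So Supplier3→X carries 55 batches.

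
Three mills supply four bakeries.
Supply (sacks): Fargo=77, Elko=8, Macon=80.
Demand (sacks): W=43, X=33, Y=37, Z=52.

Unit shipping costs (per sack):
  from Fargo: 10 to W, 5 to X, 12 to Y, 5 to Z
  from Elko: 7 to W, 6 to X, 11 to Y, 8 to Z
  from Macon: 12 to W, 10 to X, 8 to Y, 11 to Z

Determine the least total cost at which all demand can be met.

1237

An optimal shipping plan:
  Fargo->X: 25 × 5 = 125
  Fargo->Z: 52 × 5 = 260
  Elko->W: 8 × 7 = 56
  Macon->W: 35 × 12 = 420
  Macon->X: 8 × 10 = 80
  Macon->Y: 37 × 8 = 296
Total = 125 + 260 + 56 + 420 + 80 + 296 = 1237.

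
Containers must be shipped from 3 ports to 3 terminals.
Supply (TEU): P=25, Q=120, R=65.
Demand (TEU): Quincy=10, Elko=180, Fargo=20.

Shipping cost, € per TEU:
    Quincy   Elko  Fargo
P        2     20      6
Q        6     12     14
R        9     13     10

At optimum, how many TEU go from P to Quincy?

10

The minimum-cost plan:
  P->Quincy: 10 × €2 = €20
  P->Fargo: 15 × €6 = €90
  Q->Elko: 120 × €12 = €1440
  R->Elko: 60 × €13 = €780
  R->Fargo: 5 × €10 = €50
Total cost = €2380.
So P→Quincy carries 10 TEU.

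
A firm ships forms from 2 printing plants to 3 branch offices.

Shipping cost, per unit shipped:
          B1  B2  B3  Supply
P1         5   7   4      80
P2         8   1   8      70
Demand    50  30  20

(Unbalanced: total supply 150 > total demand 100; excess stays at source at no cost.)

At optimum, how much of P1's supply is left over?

Minimum-cost shipments:
  P1 to B1: 50 × 5 = 250
  P1 to B3: 20 × 4 = 80
  P2 to B2: 30 × 1 = 30
Total cost = 360.
P1 ships 70 of its 80, leaving 10.

10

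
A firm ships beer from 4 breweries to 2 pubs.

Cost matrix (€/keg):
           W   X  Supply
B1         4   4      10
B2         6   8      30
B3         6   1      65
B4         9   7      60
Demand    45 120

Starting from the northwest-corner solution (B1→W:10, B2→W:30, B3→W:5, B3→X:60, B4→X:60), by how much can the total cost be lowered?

15

Current plan cost = 10·4 + 30·6 + 5·6 + 60·1 + 60·7 = €730.
Optimal plan:
  B1->W: 10 × €4 = €40
  B2->W: 30 × €6 = €180
  B3->X: 65 × €1 = €65
  B4->W: 5 × €9 = €45
  B4->X: 55 × €7 = €385
Optimal cost = €715.
Saving = 730 − 715 = €15.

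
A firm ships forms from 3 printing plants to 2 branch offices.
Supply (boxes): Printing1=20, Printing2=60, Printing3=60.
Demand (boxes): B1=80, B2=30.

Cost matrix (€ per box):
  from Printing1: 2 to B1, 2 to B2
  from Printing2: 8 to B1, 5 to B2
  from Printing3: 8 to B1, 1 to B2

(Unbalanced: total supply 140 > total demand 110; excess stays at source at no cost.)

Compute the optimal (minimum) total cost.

550

One minimum-cost allocation:
  Printing1–B1: 20 boxes
  Printing2–B1: 30 boxes
  Printing3–B1: 30 boxes
  Printing3–B2: 30 boxes
Total cost = €550.
(Supply check: Printing1 ships 20; Printing2 ships 30; Printing3 ships 60.)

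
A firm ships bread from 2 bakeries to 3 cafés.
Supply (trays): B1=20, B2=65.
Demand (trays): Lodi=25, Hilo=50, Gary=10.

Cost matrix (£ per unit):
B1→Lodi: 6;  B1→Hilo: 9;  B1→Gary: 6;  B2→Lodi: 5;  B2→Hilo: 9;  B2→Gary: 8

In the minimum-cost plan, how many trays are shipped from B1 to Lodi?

Optimal shipments:
  B1→Hilo: 10 × £9 = £90
  B1→Gary: 10 × £6 = £60
  B2→Lodi: 25 × £5 = £125
  B2→Hilo: 40 × £9 = £360
Total cost = £635.
The route B1→Lodi is not used.

0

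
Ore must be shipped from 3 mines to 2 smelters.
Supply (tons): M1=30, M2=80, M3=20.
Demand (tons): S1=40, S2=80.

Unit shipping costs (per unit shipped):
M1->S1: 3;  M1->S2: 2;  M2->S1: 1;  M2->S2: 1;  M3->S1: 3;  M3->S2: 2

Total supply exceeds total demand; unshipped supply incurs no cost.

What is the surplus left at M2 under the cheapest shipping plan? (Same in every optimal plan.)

0

Minimum-cost shipments:
  M1->S2: 30 tons
  M2->S1: 40 tons
  M2->S2: 40 tons
  M3->S2: 10 tons
Total cost = 160.
M2 ships 80 of its 80, leaving 0.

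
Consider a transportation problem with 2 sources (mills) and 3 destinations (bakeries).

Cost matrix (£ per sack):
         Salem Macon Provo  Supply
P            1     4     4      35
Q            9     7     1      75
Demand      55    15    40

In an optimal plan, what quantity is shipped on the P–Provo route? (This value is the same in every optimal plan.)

0

Optimal shipments:
  P to Salem: 35 × £1 = £35
  Q to Salem: 20 × £9 = £180
  Q to Macon: 15 × £7 = £105
  Q to Provo: 40 × £1 = £40
Total cost = £360.
The route P→Provo is not used.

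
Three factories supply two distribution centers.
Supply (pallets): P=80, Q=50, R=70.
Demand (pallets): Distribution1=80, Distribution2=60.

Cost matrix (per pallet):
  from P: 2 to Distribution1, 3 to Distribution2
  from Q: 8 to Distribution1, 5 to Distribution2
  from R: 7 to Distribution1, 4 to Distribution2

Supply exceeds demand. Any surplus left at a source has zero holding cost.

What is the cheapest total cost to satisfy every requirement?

400

One minimum-cost allocation:
  P->Distribution1: 80 × 2 = 160
  R->Distribution2: 60 × 4 = 240
Total = 160 + 240 = 400.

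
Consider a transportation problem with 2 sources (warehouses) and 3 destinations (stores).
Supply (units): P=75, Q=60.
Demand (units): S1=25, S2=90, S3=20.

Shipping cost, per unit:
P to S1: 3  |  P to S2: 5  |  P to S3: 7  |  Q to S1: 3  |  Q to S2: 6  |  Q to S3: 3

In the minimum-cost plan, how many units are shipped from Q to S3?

20

The minimum-cost plan:
  P→S2: 75 units
  Q→S1: 25 units
  Q→S2: 15 units
  Q→S3: 20 units
Total cost = 600.
So Q→S3 carries 20 units.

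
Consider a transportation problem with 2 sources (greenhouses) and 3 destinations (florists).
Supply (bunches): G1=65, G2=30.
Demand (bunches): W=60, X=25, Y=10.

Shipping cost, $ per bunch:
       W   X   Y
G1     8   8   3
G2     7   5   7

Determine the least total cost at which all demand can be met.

630

Optimal allocation:
  G1–W: 55 bunches
  G1–Y: 10 bunches
  G2–W: 5 bunches
  G2–X: 25 bunches
Total cost = $630.
(Supply check: G1 ships 65; G2 ships 30.)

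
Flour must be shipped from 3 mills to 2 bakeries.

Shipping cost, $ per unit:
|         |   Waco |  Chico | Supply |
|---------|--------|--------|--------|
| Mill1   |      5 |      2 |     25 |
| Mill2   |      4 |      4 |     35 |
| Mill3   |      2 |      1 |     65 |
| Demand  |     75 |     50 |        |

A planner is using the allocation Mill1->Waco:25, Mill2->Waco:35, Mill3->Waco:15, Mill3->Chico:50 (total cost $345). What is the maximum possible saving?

Current plan cost = 25·5 + 35·4 + 15·2 + 50·1 = $345.
Optimal plan:
  Mill1→Chico: 25 × $2 = $50
  Mill2→Waco: 35 × $4 = $140
  Mill3→Waco: 40 × $2 = $80
  Mill3→Chico: 25 × $1 = $25
Optimal cost = $295.
Saving = 345 − 295 = $50.

50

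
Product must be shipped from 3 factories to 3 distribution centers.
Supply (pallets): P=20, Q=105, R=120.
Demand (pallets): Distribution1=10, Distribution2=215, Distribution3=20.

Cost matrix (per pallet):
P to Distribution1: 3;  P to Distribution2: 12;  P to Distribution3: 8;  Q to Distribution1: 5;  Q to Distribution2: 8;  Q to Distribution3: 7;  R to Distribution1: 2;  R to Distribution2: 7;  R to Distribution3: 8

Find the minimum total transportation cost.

1780

An optimal shipping plan:
  P→Distribution1: 10 × 3 = 30
  P→Distribution3: 10 × 8 = 80
  Q→Distribution2: 95 × 8 = 760
  Q→Distribution3: 10 × 7 = 70
  R→Distribution2: 120 × 7 = 840
Total = 30 + 80 + 760 + 70 + 840 = 1780.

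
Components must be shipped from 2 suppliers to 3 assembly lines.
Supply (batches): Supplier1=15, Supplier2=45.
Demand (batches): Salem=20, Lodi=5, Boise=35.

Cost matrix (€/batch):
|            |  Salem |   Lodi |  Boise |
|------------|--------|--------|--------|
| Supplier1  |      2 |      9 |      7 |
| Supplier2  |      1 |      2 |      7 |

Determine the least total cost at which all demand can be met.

An optimal shipping plan:
  Supplier1–Boise: 15 batches
  Supplier2–Salem: 20 batches
  Supplier2–Lodi: 5 batches
  Supplier2–Boise: 20 batches
Total cost = €275.

275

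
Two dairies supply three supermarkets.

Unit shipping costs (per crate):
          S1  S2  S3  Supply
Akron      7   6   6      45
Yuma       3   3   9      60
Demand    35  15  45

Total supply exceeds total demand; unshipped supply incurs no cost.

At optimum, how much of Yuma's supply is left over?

An optimal plan:
  Akron→S3: 45 × 6 = 270
  Yuma→S1: 35 × 3 = 105
  Yuma→S2: 15 × 3 = 45
Total cost = 420.
Yuma ships 50 of its 60, leaving 10.

10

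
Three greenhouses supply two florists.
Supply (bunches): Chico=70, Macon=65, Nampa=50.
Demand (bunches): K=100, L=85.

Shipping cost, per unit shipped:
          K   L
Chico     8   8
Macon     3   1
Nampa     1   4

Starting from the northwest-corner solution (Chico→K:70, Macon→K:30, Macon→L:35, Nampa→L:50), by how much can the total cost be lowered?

Current plan cost = 70·8 + 30·3 + 35·1 + 50·4 = 885.
Optimal plan:
  Chico->K: 50 × 8 = 400
  Chico->L: 20 × 8 = 160
  Macon->L: 65 × 1 = 65
  Nampa->K: 50 × 1 = 50
Optimal cost = 675.
Saving = 885 − 675 = 210.

210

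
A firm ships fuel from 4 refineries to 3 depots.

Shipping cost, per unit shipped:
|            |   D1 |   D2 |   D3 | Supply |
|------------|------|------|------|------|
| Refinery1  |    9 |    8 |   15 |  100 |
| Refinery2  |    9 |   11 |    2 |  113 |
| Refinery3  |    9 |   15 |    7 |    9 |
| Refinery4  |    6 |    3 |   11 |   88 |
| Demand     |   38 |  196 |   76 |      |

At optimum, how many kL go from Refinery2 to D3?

Optimal shipments:
  Refinery1->D2: 100 × 8 = 800
  Refinery2->D1: 29 × 9 = 261
  Refinery2->D2: 8 × 11 = 88
  Refinery2->D3: 76 × 2 = 152
  Refinery3->D1: 9 × 9 = 81
  Refinery4->D2: 88 × 3 = 264
Total cost = 1646.
So Refinery2→D3 carries 76 kL.

76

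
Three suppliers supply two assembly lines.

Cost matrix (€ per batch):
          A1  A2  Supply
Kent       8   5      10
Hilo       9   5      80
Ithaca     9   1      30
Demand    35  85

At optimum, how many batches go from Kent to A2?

Solving gives:
  Kent to A1: 10 × €8 = €80
  Hilo to A1: 25 × €9 = €225
  Hilo to A2: 55 × €5 = €275
  Ithaca to A2: 30 × €1 = €30
Total cost = €610.
The route Kent→A2 is not used.

0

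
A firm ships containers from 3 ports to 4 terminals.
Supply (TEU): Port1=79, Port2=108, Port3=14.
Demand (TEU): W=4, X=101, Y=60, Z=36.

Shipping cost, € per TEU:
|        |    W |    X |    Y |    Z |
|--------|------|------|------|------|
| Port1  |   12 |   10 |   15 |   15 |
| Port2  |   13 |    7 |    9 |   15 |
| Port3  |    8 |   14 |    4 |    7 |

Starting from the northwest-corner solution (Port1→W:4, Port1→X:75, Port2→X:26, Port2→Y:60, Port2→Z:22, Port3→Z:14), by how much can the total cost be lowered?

Current plan cost = 4·12 + 75·10 + 26·7 + 60·9 + 22·15 + 14·7 = €1948.
Optimal plan:
  Port1 to W: 4 × €12 = €48
  Port1 to X: 53 × €10 = €530
  Port1 to Z: 22 × €15 = €330
  Port2 to X: 48 × €7 = €336
  Port2 to Y: 60 × €9 = €540
  Port3 to Z: 14 × €7 = €98
Optimal cost = €1882.
Saving = 1948 − 1882 = €66.

66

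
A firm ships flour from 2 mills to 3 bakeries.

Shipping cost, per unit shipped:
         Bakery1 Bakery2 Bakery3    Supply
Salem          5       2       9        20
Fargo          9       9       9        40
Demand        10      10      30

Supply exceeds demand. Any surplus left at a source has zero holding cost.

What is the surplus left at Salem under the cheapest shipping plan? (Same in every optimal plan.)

0

Minimum-cost shipments:
  Salem to Bakery1: 10 sacks
  Salem to Bakery2: 10 sacks
  Fargo to Bakery3: 30 sacks
Total cost = 340.
Salem ships 20 of its 20, leaving 0.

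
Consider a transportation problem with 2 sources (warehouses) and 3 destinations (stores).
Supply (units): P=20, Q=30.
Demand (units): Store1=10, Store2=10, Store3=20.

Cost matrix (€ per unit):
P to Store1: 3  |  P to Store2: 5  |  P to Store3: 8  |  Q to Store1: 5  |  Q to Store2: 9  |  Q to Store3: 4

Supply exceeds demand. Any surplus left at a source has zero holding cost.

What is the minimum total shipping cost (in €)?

Optimal allocation:
  P–Store1: 10 × €3 = €30
  P–Store2: 10 × €5 = €50
  Q–Store3: 20 × €4 = €80
Total = 30 + 50 + 80 = €160.

160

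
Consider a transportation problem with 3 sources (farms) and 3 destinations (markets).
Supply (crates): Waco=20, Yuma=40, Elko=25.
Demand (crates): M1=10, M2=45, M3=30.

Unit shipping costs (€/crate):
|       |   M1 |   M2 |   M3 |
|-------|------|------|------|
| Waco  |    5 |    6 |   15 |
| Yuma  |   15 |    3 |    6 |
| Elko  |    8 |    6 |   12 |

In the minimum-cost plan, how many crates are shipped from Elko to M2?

25

Solving gives:
  Waco–M1: 10 crates
  Waco–M2: 10 crates
  Yuma–M2: 10 crates
  Yuma–M3: 30 crates
  Elko–M2: 25 crates
Total cost = €470.
So Elko→M2 carries 25 crates.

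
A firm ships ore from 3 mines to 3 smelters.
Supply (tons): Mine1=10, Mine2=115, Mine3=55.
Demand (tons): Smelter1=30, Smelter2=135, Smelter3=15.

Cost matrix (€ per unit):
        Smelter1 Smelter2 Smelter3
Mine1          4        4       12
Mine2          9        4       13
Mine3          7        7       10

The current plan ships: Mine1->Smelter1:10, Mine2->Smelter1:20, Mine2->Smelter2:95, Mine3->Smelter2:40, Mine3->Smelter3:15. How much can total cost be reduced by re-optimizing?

Current plan cost = 10·4 + 20·9 + 95·4 + 40·7 + 15·10 = €1030.
Optimal plan:
  Mine1→Smelter2: 10 × €4 = €40
  Mine2→Smelter2: 115 × €4 = €460
  Mine3→Smelter1: 30 × €7 = €210
  Mine3→Smelter2: 10 × €7 = €70
  Mine3→Smelter3: 15 × €10 = €150
Optimal cost = €930.
Saving = 1030 − 930 = €100.

100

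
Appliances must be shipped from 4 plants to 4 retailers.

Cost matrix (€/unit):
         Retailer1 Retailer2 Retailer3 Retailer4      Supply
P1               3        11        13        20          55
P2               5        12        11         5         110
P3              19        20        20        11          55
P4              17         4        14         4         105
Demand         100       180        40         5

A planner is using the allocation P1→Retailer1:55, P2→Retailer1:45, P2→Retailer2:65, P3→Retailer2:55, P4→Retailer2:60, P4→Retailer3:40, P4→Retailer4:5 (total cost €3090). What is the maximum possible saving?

Current plan cost = 55·3 + 45·5 + 65·12 + 55·20 + 60·4 + 40·14 + 5·4 = €3090.
Optimal plan:
  P1 to Retailer1: 55 × €3 = €165
  P2 to Retailer1: 45 × €5 = €225
  P2 to Retailer2: 25 × €12 = €300
  P2 to Retailer3: 40 × €11 = €440
  P3 to Retailer2: 50 × €20 = €1000
  P3 to Retailer4: 5 × €11 = €55
  P4 to Retailer2: 105 × €4 = €420
Optimal cost = €2605.
Saving = 3090 − 2605 = €485.

485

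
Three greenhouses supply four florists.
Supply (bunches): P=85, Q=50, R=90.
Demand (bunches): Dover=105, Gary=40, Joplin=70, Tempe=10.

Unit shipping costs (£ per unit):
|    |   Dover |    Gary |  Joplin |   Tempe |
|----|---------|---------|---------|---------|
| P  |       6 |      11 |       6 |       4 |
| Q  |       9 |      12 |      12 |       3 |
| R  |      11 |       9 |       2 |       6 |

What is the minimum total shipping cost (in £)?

1280

An optimal shipping plan:
  P–Dover: 85 bunches
  Q–Dover: 20 bunches
  Q–Gary: 20 bunches
  Q–Tempe: 10 bunches
  R–Gary: 20 bunches
  R–Joplin: 70 bunches
Total cost = £1280.
(Supply check: P ships 85; Q ships 50; R ships 90.)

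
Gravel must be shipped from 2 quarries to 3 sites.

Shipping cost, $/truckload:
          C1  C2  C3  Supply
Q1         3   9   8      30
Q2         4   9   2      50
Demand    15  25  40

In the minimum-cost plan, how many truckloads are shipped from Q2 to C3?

Optimal shipments:
  Q1 to C1: 15 truckloads
  Q1 to C2: 15 truckloads
  Q2 to C2: 10 truckloads
  Q2 to C3: 40 truckloads
Total cost = $350.
So Q2→C3 carries 40 truckloads.

40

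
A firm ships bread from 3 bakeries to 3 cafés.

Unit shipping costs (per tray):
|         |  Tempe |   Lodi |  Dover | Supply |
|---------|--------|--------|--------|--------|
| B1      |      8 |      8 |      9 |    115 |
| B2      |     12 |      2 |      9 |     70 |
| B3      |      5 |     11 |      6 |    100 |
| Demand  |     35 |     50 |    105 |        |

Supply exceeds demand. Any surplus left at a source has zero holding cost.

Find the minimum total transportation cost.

1025

A cheapest plan:
  B1 to Dover: 20 × 9 = 180
  B2 to Lodi: 50 × 2 = 100
  B2 to Dover: 20 × 9 = 180
  B3 to Tempe: 35 × 5 = 175
  B3 to Dover: 65 × 6 = 390
Total = 180 + 100 + 180 + 175 + 390 = 1025.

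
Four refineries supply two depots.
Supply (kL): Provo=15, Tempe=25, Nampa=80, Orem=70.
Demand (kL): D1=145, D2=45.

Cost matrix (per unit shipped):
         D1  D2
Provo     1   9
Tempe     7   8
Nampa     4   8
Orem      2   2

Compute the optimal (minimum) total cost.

A cheapest plan:
  Provo–D1: 15 × 1 = 15
  Tempe–D1: 25 × 7 = 175
  Nampa–D1: 80 × 4 = 320
  Orem–D1: 25 × 2 = 50
  Orem–D2: 45 × 2 = 90
Total = 15 + 175 + 320 + 50 + 90 = 650.

650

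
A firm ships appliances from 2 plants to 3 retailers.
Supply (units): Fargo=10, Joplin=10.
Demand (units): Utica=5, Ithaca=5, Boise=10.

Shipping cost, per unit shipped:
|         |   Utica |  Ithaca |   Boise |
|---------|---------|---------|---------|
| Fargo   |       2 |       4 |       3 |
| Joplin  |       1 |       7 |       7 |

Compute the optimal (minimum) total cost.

70

A cheapest plan:
  Fargo→Boise: 10 × 3 = 30
  Joplin→Utica: 5 × 1 = 5
  Joplin→Ithaca: 5 × 7 = 35
Total = 30 + 5 + 35 = 70.
(Supply check: Fargo ships 10; Joplin ships 10.)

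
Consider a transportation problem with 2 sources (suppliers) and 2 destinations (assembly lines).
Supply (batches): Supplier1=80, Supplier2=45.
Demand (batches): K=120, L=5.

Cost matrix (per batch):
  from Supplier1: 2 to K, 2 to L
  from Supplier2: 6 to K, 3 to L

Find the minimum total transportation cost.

415

A cheapest plan:
  Supplier1 to K: 80 × 2 = 160
  Supplier2 to K: 40 × 6 = 240
  Supplier2 to L: 5 × 3 = 15
Total = 160 + 240 + 15 = 415.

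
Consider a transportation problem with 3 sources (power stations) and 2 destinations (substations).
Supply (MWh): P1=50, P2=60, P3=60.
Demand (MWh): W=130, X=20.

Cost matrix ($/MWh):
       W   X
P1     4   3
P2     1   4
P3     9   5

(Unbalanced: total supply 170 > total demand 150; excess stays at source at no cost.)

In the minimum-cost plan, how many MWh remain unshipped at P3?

20

Minimum-cost shipments:
  P1->W: 50 × $4 = $200
  P2->W: 60 × $1 = $60
  P3->W: 20 × $9 = $180
  P3->X: 20 × $5 = $100
Total cost = $540.
P3 ships 40 of its 60, leaving 20.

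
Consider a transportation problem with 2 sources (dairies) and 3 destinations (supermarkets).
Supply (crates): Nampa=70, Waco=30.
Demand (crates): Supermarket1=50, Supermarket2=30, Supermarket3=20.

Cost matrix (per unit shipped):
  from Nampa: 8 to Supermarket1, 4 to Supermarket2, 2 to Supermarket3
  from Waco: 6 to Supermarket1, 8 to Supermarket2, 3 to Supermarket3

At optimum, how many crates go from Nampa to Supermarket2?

30

Solving gives:
  Nampa to Supermarket1: 20 × 8 = 160
  Nampa to Supermarket2: 30 × 4 = 120
  Nampa to Supermarket3: 20 × 2 = 40
  Waco to Supermarket1: 30 × 6 = 180
Total cost = 500.
So Nampa→Supermarket2 carries 30 crates.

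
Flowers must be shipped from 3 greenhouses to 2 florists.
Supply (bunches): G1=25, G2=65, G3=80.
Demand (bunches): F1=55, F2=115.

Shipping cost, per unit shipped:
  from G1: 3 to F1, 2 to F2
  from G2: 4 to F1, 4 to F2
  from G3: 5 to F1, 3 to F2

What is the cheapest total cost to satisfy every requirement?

One minimum-cost allocation:
  G1->F2: 25 × 2 = 50
  G2->F1: 55 × 4 = 220
  G2->F2: 10 × 4 = 40
  G3->F2: 80 × 3 = 240
Total = 50 + 220 + 40 + 240 = 550.

550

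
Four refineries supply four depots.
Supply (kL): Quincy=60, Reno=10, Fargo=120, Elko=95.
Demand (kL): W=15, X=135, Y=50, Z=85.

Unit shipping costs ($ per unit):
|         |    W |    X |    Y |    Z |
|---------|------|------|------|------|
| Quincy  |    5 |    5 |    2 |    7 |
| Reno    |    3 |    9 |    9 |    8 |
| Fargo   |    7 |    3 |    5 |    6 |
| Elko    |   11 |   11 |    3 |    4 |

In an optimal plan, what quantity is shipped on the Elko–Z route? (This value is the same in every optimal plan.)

Solving gives:
  Quincy->W: 5 × $5 = $25
  Quincy->X: 15 × $5 = $75
  Quincy->Y: 40 × $2 = $80
  Reno->W: 10 × $3 = $30
  Fargo->X: 120 × $3 = $360
  Elko->Y: 10 × $3 = $30
  Elko->Z: 85 × $4 = $340
Total cost = $940.
So Elko→Z carries 85 kL.

85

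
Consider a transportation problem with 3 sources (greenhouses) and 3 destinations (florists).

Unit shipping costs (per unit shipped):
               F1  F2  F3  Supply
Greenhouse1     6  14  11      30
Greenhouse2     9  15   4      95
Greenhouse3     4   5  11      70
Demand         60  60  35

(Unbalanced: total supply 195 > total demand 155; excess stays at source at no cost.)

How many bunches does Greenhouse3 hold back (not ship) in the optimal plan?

0

An optimal plan:
  Greenhouse1->F1: 30 bunches
  Greenhouse2->F1: 20 bunches
  Greenhouse2->F3: 35 bunches
  Greenhouse3->F1: 10 bunches
  Greenhouse3->F2: 60 bunches
Total cost = 840.
Greenhouse3 ships 70 of its 70, leaving 0.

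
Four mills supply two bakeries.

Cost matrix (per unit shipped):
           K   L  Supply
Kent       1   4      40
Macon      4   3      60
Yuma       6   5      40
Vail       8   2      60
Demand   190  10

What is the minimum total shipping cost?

Optimal allocation:
  Kent to K: 40 × 1 = 40
  Macon to K: 60 × 4 = 240
  Yuma to K: 40 × 6 = 240
  Vail to K: 50 × 8 = 400
  Vail to L: 10 × 2 = 20
Total = 40 + 240 + 240 + 400 + 20 = 940.

940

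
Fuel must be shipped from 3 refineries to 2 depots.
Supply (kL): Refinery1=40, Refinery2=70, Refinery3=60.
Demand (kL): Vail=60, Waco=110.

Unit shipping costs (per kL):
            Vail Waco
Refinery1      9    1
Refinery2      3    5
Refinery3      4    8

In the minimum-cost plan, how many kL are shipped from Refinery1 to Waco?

The minimum-cost plan:
  Refinery1→Waco: 40 kL
  Refinery2→Waco: 70 kL
  Refinery3→Vail: 60 kL
Total cost = 630.
So Refinery1→Waco carries 40 kL.

40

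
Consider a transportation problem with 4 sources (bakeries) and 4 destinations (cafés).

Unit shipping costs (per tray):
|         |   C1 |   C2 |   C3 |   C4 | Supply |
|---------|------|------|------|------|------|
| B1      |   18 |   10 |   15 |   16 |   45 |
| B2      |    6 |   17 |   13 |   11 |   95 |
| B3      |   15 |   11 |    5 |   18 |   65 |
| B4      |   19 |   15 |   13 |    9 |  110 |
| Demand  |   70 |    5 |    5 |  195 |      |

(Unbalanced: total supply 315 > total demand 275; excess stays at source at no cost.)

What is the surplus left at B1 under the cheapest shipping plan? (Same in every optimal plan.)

0

Minimum-cost shipments:
  B1–C4: 45 trays
  B2–C1: 70 trays
  B2–C4: 25 trays
  B3–C2: 5 trays
  B3–C3: 5 trays
  B3–C4: 15 trays
  B4–C4: 110 trays
Total cost = 2755.
B1 ships 45 of its 45, leaving 0.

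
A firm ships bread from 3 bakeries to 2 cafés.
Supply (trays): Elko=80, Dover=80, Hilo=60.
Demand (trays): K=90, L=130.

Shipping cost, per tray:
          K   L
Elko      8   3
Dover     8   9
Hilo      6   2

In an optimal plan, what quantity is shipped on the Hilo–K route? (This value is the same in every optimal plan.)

10

The minimum-cost plan:
  Elko→L: 80 × 3 = 240
  Dover→K: 80 × 8 = 640
  Hilo→K: 10 × 6 = 60
  Hilo→L: 50 × 2 = 100
Total cost = 1040.
So Hilo→K carries 10 trays.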